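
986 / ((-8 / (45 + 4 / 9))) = -201637 / 36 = -5601.03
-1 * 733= -733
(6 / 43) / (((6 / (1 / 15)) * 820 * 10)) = 1 / 5289000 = 0.00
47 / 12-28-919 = -11317 / 12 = -943.08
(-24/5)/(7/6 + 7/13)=-1872/665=-2.82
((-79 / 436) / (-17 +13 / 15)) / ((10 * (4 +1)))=237 / 1055120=0.00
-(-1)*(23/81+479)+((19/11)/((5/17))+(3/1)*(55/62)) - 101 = 106842991/276210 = 386.82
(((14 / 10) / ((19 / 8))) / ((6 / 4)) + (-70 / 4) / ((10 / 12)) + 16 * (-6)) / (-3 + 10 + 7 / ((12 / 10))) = -66466 / 7315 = -9.09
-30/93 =-10/31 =-0.32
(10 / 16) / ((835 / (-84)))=-0.06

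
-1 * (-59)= 59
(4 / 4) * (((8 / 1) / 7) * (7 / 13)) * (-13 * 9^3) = -5832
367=367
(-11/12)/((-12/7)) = 77/144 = 0.53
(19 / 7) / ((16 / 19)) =361 / 112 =3.22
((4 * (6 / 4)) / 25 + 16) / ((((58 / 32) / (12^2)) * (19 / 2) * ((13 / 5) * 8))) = 8064 / 1235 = 6.53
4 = 4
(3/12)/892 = 1/3568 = 0.00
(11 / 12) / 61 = 11 / 732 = 0.02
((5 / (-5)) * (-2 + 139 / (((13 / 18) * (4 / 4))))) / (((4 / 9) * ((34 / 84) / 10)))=-2339820 / 221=-10587.42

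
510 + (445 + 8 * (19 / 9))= 8747 / 9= 971.89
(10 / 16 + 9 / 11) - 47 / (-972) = 31895 / 21384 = 1.49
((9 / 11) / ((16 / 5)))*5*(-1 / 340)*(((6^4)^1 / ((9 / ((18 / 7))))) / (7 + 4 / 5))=-6075 / 34034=-0.18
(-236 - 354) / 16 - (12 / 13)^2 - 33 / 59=-3054029 / 79768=-38.29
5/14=0.36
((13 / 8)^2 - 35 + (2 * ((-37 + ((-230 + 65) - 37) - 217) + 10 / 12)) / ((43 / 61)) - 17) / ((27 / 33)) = -121762685 / 74304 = -1638.71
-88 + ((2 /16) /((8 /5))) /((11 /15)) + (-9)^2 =-4853 /704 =-6.89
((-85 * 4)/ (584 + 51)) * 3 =-204/ 127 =-1.61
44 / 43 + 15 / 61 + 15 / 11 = 75964 / 28853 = 2.63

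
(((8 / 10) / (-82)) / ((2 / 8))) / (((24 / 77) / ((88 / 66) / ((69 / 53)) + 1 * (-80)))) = 1258796 / 127305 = 9.89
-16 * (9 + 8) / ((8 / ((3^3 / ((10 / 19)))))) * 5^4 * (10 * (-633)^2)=-4368010961250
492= 492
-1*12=-12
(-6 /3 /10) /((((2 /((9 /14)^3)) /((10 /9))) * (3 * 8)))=-27 /21952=-0.00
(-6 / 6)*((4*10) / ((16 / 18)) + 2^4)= -61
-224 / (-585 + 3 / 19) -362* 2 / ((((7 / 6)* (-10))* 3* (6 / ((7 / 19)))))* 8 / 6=822044 / 395865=2.08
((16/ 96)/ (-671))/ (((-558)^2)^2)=-1/ 390310798036896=-0.00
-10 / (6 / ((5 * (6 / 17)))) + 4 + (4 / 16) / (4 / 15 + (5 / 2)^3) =34836 / 32419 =1.07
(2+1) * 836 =2508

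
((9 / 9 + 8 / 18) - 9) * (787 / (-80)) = 13379 / 180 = 74.33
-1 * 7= -7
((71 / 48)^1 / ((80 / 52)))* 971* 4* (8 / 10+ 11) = 52877747 / 1200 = 44064.79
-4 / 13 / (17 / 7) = -28 / 221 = -0.13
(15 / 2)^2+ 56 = 449 / 4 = 112.25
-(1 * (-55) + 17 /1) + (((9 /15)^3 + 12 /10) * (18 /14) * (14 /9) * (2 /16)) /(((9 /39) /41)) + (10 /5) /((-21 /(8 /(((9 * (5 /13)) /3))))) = 3157361 /31500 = 100.23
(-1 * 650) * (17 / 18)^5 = -461453525 / 944784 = -488.42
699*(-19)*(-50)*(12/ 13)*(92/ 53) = 733111200/ 689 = 1064022.06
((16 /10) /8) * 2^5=32 /5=6.40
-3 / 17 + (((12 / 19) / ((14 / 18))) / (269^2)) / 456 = -1097137329 / 6217112398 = -0.18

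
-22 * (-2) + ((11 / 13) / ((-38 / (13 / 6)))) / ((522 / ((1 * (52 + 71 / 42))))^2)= 44.00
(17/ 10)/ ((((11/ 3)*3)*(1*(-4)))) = -17/ 440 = -0.04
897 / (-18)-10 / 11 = -3349 / 66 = -50.74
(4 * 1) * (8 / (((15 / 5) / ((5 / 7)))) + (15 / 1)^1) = 1420 / 21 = 67.62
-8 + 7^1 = -1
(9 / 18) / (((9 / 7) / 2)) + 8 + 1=88 / 9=9.78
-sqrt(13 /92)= -sqrt(299) /46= -0.38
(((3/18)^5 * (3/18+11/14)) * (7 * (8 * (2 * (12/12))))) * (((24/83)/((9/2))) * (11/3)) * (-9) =-1760/60507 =-0.03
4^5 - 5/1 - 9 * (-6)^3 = 2963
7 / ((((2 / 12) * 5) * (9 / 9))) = 42 / 5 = 8.40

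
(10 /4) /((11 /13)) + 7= 219 /22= 9.95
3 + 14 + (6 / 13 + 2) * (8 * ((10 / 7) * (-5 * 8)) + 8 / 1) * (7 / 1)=-100387 / 13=-7722.08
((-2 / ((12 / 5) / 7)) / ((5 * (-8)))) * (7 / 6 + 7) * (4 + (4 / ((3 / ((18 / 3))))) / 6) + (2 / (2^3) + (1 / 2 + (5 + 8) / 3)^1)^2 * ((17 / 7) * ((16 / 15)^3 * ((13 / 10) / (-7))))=-115979921 / 14883750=-7.79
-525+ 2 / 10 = -2624 / 5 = -524.80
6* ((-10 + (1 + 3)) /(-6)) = 6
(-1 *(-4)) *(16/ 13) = 64/ 13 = 4.92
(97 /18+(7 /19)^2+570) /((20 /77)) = 287961443 /129960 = 2215.77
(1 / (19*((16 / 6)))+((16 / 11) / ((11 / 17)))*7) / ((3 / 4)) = 289771 / 13794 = 21.01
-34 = -34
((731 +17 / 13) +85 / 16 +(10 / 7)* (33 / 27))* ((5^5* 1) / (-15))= -6055409375 / 39312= -154034.63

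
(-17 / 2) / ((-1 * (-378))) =-17 / 756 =-0.02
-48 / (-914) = 24 / 457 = 0.05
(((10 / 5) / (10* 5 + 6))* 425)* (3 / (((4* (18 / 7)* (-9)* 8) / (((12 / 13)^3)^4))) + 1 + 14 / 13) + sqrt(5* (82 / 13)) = sqrt(5330) / 13 + 20549690175027375 / 652346383429468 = 37.12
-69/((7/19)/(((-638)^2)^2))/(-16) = 13575799769631/7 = 1939399967090.14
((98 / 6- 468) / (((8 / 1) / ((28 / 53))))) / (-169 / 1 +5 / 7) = 66395 / 374604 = 0.18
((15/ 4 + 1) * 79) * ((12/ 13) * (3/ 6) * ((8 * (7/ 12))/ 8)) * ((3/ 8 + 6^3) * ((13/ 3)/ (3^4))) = 1169.47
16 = 16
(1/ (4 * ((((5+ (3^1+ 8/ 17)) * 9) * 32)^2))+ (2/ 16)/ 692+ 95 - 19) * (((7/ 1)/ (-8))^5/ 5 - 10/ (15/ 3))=-10386811776108384617/ 65000206856355840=-159.80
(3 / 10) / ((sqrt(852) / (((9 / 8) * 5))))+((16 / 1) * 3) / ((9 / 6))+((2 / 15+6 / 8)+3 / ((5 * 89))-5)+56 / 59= 9 * sqrt(213) / 2272+9086087 / 315060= 28.90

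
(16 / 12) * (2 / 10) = 4 / 15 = 0.27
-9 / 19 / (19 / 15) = -135 / 361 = -0.37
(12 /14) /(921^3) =2 /1822869909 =0.00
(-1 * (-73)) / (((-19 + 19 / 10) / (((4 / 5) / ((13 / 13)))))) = -584 / 171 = -3.42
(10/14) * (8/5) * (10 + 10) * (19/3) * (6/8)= 760/7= 108.57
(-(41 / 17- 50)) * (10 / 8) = 4045 / 68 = 59.49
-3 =-3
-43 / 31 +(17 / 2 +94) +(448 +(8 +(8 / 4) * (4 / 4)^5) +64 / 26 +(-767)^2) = 474613563 / 806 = 588850.57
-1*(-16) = 16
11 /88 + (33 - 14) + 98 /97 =15625 /776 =20.14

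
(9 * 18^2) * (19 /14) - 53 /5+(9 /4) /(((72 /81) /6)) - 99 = 3863.02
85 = 85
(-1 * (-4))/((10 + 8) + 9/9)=4/19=0.21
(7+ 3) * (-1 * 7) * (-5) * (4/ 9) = 1400/ 9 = 155.56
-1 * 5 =-5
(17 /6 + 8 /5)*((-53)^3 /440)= -1500.05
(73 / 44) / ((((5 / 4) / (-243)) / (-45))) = 159651 / 11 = 14513.73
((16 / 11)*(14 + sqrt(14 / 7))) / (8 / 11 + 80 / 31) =6.78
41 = 41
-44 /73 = -0.60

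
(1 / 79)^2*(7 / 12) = 7 / 74892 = 0.00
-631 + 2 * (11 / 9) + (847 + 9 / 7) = 13843 / 63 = 219.73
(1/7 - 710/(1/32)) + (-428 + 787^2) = 4173548/7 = 596221.14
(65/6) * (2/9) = 65/27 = 2.41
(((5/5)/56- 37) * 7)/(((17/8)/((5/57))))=-545/51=-10.69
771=771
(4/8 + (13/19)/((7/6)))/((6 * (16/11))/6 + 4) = 3179/15960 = 0.20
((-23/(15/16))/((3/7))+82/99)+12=-21986/495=-44.42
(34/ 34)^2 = 1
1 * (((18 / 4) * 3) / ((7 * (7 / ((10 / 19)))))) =135 / 931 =0.15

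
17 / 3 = 5.67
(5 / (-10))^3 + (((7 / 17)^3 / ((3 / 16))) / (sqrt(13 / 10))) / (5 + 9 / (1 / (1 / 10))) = -1 / 8 + 54880*sqrt(130) / 11304813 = -0.07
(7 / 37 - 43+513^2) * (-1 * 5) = -48678345 / 37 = -1315630.95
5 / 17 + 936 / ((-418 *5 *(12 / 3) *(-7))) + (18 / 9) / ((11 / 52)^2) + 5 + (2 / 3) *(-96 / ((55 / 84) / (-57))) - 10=7675992391 / 1367905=5611.50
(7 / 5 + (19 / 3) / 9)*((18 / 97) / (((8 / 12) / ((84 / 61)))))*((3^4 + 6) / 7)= 296496 / 29585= 10.02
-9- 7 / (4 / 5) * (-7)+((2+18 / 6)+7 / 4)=59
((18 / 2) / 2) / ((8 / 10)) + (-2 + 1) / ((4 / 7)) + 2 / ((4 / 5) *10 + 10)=287 / 72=3.99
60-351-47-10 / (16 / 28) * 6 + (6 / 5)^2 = -11039 / 25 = -441.56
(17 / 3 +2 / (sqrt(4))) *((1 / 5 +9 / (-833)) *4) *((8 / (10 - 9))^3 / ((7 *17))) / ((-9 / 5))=-32276480 / 2676429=-12.06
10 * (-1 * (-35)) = 350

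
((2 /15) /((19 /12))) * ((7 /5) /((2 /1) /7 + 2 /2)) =392 /4275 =0.09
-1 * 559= -559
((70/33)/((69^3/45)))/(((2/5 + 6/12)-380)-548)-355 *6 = -2130.00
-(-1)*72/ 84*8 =48/ 7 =6.86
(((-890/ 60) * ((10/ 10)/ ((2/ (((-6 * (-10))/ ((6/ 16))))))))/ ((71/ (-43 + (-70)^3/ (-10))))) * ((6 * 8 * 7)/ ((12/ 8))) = -9105967360/ 71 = -128253061.41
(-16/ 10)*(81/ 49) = -648/ 245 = -2.64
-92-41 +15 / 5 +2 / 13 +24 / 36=-5038 / 39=-129.18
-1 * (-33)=33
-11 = -11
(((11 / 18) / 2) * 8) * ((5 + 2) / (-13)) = -154 / 117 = -1.32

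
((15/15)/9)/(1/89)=89/9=9.89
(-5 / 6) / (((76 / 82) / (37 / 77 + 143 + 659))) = -4222385 / 5852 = -721.53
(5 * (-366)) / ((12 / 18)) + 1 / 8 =-21959 / 8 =-2744.88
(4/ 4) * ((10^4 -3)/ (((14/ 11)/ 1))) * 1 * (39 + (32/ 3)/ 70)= 452074337/ 1470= 307533.56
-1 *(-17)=17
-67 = -67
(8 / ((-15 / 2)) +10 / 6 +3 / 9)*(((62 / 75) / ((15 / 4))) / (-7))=-496 / 16875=-0.03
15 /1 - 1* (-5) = 20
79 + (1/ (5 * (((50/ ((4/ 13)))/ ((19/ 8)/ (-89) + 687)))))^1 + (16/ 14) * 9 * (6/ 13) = 2740467/ 32396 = 84.59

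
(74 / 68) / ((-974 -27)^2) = 37 / 34068034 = 0.00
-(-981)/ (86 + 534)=981/ 620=1.58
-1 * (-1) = 1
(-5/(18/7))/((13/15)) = -2.24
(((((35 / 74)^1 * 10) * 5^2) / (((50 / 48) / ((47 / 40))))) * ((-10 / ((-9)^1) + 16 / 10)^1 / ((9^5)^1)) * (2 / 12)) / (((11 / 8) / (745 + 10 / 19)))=2274219080 / 4109633253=0.55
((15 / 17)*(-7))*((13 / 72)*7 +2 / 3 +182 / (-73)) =103495 / 29784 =3.47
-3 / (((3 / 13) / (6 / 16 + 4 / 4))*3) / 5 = -143 / 120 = -1.19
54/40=27/20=1.35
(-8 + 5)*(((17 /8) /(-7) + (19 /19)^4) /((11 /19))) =-2223 /616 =-3.61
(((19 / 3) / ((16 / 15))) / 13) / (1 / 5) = 475 / 208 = 2.28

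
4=4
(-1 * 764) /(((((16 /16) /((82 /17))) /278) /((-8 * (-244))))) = -33996313088 /17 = -1999783122.82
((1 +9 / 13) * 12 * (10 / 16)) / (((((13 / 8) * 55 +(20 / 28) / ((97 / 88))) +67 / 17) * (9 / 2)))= 10157840 / 338404131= 0.03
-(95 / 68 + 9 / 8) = -343 / 136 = -2.52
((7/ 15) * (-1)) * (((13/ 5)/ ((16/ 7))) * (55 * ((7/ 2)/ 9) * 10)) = -49049/ 432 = -113.54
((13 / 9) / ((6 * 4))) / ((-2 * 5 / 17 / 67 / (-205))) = 607087 / 432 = 1405.29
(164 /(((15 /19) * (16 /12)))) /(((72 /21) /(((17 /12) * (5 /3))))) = 92701 /864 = 107.29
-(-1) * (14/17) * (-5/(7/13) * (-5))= 650/17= 38.24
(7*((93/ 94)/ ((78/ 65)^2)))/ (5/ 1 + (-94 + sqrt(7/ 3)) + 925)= 1133825/ 197088014-5425*sqrt(21)/ 2365056168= 0.01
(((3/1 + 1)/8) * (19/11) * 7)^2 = 17689/484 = 36.55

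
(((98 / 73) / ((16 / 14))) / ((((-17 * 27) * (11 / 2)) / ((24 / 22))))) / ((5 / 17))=-686 / 397485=-0.00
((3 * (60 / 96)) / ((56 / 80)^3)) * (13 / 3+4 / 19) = 23125 / 931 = 24.84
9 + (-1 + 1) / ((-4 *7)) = 9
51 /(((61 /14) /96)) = 68544 /61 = 1123.67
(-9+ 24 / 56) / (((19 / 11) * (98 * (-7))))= 330 / 45619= 0.01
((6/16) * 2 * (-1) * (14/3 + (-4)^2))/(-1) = 31/2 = 15.50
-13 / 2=-6.50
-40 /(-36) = 1.11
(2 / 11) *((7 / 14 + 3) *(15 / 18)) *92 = 1610 / 33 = 48.79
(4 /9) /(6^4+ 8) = 0.00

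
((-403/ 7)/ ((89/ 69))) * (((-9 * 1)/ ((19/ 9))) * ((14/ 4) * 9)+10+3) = 128162463/ 23674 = 5413.64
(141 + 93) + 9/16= 3753/16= 234.56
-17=-17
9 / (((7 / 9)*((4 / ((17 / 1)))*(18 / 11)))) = 1683 / 56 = 30.05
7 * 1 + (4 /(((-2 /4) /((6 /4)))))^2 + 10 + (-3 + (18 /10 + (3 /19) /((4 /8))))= 15211 /95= 160.12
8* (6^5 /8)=7776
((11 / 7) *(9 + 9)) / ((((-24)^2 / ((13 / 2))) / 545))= 77935 / 448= 173.96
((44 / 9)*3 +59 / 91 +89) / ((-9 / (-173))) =4926694 / 2457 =2005.17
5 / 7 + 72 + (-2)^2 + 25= 712 / 7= 101.71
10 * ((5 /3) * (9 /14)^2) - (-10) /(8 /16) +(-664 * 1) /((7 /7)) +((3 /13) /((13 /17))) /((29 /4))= -305983745 /480298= -637.07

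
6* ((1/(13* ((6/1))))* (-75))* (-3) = 225/13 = 17.31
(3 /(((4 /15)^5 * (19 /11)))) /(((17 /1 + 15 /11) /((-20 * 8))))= -11222.20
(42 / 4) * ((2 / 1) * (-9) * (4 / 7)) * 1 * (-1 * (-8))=-864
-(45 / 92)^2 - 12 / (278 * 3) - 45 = -53240723 / 1176496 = -45.25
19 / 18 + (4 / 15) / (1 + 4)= 499 / 450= 1.11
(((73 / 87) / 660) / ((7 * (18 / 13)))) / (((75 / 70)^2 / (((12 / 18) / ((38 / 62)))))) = 205933 / 1656925875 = 0.00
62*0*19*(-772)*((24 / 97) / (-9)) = 0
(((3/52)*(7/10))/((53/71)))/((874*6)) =497/48174880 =0.00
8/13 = 0.62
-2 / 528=-1 / 264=-0.00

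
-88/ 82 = -44/ 41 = -1.07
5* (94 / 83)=470 / 83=5.66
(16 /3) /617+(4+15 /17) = 153905 /31467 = 4.89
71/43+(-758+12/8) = -64917/86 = -754.85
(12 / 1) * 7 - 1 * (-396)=480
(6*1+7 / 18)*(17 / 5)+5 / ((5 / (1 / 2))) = 200 / 9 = 22.22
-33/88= -3/8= -0.38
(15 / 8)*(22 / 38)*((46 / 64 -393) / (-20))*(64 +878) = 20056.67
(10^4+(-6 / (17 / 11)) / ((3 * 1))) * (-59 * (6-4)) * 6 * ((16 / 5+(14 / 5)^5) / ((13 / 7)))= -461492946133632 / 690625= -668225080.37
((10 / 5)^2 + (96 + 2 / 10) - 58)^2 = 44521 / 25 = 1780.84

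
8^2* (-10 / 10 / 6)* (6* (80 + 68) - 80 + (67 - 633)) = -7744 / 3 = -2581.33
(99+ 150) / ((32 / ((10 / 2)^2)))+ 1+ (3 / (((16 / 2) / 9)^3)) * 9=119795 / 512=233.97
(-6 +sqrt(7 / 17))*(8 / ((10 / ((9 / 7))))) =-5.51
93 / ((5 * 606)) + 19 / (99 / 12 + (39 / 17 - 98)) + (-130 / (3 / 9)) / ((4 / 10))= -308285727 / 316130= -975.19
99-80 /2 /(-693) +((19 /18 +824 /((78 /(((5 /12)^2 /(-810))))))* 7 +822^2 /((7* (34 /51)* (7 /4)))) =10156124135237 /122594472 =82843.25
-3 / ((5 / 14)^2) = -588 / 25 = -23.52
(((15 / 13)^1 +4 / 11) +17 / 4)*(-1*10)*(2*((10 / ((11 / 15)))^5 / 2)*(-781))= 44466911718750000 / 2093663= 21238810505.20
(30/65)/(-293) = -6/3809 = -0.00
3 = 3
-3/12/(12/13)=-13/48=-0.27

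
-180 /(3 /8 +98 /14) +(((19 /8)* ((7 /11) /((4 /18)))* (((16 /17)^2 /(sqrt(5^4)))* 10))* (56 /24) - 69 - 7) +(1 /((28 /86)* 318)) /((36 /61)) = -14243925249997 /150303882960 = -94.77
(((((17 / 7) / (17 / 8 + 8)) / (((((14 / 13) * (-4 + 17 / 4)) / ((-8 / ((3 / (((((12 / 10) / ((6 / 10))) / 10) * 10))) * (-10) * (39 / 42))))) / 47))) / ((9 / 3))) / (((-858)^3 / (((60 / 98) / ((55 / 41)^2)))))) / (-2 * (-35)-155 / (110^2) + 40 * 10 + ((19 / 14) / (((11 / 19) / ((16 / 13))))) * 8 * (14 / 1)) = -343838464 / 63153376253320998645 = -0.00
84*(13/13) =84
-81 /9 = -9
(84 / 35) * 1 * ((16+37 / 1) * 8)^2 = 2157312 / 5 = 431462.40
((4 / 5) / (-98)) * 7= -2 / 35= -0.06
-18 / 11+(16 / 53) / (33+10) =-40846 / 25069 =-1.63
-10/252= -5/126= -0.04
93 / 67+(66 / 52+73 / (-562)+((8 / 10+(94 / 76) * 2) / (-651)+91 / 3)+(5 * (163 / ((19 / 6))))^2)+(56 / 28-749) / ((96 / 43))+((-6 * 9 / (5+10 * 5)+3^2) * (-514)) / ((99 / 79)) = 23254343503386584343 / 371190423924320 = 62648.02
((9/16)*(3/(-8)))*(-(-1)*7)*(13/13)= -189/128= -1.48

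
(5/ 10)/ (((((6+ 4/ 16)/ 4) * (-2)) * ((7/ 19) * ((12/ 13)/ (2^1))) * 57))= -26/ 1575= -0.02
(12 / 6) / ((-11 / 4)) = -8 / 11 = -0.73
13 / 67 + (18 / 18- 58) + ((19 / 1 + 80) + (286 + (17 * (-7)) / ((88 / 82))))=640623 / 2948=217.31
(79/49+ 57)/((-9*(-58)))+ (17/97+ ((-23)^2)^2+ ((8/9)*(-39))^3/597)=621594814477610/2221794603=279771.50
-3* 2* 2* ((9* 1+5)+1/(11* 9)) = -168.12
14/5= 2.80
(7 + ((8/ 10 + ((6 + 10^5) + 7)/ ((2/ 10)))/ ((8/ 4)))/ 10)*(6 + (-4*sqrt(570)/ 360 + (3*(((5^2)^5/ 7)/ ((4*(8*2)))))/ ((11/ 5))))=366435620347347/ 492800 - 2501029*sqrt(570)/ 9000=743572140.47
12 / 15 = 4 / 5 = 0.80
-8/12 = -2/3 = -0.67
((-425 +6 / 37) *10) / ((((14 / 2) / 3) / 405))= -190985850 / 259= -737397.10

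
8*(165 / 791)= 1320 / 791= 1.67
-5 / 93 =-0.05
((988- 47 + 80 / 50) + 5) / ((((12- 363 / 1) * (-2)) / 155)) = 73439 / 351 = 209.23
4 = 4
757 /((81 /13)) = 9841 /81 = 121.49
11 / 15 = 0.73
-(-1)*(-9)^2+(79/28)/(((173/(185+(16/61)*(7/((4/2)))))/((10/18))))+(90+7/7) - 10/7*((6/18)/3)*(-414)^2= -71887790593/2659356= -27032.03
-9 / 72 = -1 / 8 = -0.12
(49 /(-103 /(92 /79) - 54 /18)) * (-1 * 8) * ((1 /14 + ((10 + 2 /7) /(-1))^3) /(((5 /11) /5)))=-51308.65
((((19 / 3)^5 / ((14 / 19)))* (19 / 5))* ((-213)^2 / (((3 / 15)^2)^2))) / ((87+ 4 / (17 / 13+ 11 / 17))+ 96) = 8052481211.44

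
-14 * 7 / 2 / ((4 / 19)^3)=-336091 / 64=-5251.42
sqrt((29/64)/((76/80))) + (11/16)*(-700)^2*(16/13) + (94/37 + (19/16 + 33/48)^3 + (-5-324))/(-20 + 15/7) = 414633.99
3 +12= 15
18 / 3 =6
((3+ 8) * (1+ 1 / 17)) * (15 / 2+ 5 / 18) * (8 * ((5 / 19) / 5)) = 12320 / 323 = 38.14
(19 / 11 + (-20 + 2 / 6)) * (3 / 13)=-592 / 143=-4.14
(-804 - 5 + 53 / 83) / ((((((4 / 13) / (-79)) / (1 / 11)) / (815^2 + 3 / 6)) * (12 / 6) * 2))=45768815430819 / 14608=3133133586.45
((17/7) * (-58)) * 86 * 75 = -6359700/7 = -908528.57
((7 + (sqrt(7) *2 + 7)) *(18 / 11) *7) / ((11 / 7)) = 1764 *sqrt(7) / 121 + 12348 / 121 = 140.62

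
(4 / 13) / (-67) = -4 / 871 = -0.00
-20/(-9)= 20/9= 2.22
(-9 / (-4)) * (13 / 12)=39 / 16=2.44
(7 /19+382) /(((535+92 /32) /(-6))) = -348720 /81757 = -4.27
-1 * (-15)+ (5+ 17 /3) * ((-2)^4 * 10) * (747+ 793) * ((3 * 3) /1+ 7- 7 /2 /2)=37452815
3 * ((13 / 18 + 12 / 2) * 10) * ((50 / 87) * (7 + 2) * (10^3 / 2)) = 15125000 / 29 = 521551.72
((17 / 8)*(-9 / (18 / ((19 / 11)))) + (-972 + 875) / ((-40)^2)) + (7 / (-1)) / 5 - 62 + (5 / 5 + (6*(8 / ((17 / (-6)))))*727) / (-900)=-138981487 / 2692800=-51.61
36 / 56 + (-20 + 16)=-47 / 14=-3.36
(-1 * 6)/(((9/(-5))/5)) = 50/3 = 16.67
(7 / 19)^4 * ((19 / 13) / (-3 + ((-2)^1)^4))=2401 / 1159171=0.00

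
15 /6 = 5 /2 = 2.50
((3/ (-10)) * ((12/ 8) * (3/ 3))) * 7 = -63/ 20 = -3.15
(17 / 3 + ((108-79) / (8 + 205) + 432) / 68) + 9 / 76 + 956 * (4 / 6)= 44683118 / 68799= 649.47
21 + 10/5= 23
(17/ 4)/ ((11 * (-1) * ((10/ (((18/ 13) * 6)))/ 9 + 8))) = -0.05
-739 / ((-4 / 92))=16997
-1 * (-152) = 152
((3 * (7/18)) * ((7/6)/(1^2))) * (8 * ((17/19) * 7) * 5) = 340.99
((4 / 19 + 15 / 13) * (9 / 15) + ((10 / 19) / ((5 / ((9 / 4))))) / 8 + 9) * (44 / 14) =2140611 / 69160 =30.95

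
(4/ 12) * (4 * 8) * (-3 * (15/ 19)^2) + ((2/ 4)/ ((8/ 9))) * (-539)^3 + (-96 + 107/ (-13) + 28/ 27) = -178576263044477/ 2027376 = -88082458.83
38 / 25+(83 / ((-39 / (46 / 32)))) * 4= -41797 / 3900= -10.72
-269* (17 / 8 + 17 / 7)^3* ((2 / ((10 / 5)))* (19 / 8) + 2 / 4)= -73020.80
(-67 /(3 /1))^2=4489 /9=498.78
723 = 723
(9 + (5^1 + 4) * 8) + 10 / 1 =91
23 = 23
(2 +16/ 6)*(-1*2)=-28/ 3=-9.33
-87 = -87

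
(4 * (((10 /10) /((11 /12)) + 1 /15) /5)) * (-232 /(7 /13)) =-2304224 /5775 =-399.00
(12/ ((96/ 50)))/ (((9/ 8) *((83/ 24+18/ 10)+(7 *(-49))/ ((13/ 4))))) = -26000/ 469311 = -0.06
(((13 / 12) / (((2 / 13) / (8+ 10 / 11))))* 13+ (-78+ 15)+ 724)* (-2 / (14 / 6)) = -194905 / 154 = -1265.62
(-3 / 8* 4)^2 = 9 / 4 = 2.25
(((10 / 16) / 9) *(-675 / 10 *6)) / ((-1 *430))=45 / 688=0.07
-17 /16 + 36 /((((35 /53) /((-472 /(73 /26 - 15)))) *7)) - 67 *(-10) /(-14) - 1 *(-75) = 407048111 /1242640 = 327.57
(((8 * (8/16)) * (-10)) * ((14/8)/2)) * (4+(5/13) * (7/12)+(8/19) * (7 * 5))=-1967035/2964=-663.64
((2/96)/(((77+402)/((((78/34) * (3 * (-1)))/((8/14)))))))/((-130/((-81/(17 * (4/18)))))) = -15309/177191680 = -0.00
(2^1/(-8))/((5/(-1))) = 1/20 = 0.05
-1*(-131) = 131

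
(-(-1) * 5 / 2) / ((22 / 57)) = 6.48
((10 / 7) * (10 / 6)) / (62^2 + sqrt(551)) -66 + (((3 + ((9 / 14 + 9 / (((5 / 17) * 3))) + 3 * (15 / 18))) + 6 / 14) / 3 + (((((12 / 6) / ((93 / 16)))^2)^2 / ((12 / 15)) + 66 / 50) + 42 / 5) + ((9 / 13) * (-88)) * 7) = -239956841577952945564 / 502914032920292175 -10 * sqrt(551) / 62058297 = -477.13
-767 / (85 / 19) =-14573 / 85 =-171.45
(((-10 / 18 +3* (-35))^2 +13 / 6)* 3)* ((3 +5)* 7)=50549828 / 27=1872215.85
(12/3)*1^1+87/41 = 251/41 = 6.12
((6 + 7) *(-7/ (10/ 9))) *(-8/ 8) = 819/ 10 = 81.90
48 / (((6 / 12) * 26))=48 / 13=3.69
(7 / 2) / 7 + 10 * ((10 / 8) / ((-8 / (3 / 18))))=23 / 96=0.24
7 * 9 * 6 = 378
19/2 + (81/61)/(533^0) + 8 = 2297/122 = 18.83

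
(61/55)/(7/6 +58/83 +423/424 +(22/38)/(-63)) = 2569614264/6612133715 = 0.39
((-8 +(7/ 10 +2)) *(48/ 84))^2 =11236/ 1225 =9.17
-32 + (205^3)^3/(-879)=-639417840613205106253/879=-727437816397275433.73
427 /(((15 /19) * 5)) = 8113 /75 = 108.17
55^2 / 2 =3025 / 2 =1512.50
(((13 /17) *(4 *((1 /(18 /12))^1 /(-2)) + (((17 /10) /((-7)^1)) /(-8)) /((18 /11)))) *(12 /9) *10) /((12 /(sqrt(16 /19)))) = -172289 *sqrt(19) /732564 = -1.03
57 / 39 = 19 / 13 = 1.46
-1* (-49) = 49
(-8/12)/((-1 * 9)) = 2/27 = 0.07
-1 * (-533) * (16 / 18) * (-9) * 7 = -29848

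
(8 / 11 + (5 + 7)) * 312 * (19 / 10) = 82992 / 11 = 7544.73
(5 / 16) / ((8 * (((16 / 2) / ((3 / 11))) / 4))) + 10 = 28175 / 2816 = 10.01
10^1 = 10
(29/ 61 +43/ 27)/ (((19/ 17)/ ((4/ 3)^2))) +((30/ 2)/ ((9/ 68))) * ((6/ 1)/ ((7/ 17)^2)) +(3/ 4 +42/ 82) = 4015.16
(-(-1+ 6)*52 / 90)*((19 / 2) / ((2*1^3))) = -247 / 18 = -13.72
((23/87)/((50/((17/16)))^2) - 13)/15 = -723833353/835200000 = -0.87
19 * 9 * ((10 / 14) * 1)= 855 / 7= 122.14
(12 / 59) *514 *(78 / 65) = 37008 / 295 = 125.45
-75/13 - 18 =-309/13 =-23.77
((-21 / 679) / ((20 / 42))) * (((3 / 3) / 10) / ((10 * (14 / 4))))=-9 / 48500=-0.00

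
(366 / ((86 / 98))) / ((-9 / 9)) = -17934 / 43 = -417.07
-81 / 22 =-3.68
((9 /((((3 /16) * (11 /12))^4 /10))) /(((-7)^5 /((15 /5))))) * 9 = -40768634880 /246071287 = -165.68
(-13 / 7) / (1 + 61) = -13 / 434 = -0.03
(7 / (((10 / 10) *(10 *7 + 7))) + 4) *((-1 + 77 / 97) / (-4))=0.21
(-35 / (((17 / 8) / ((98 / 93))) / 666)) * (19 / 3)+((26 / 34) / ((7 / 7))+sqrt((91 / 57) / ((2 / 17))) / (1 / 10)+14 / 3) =-115733333 / 1581+5 * sqrt(176358) / 57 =-73165.78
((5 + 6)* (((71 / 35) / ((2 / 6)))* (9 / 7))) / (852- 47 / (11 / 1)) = 231957 / 2284625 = 0.10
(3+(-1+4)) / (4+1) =6 / 5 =1.20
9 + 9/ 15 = 48/ 5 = 9.60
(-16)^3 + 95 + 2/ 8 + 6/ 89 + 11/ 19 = -27056701/ 6764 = -4000.10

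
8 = 8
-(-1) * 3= 3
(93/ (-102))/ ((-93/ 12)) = 2/ 17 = 0.12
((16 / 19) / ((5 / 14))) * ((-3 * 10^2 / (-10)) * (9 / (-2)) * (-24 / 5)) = 145152 / 95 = 1527.92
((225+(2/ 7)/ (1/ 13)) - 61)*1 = 167.71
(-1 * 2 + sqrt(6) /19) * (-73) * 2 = 292 - 146 * sqrt(6) /19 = 273.18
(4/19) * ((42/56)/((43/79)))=237/817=0.29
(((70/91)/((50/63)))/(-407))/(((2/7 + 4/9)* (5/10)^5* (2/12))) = -381024/608465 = -0.63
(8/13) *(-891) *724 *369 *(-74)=140917309632/13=10839793048.62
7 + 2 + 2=11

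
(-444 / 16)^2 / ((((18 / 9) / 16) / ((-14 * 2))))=-172494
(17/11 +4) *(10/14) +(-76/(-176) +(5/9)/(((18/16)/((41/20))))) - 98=-210005/2268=-92.59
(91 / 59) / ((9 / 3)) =91 / 177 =0.51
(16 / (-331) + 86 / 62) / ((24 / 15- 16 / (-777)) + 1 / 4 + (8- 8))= 213472980 / 298277009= 0.72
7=7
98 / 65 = 1.51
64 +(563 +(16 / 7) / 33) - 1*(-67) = 160330 / 231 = 694.07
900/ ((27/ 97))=9700/ 3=3233.33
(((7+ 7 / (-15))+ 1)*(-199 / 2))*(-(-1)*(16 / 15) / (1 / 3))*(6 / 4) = -89948 / 25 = -3597.92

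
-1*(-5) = 5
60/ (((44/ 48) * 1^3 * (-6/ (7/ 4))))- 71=-991/ 11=-90.09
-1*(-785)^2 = -616225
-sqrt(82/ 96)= -sqrt(123)/ 12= -0.92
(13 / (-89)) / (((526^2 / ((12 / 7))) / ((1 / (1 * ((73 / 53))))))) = -2067 / 3145736951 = -0.00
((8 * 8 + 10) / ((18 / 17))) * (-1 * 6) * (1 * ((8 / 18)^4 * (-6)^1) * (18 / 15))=1288192 / 10935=117.80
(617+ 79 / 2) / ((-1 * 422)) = -1313 / 844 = -1.56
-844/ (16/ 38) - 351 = -4711/ 2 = -2355.50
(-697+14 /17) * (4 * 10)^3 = -757440000 /17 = -44555294.12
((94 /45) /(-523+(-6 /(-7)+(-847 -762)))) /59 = -329 /19803645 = -0.00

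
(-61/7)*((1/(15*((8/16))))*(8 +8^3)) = -12688/21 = -604.19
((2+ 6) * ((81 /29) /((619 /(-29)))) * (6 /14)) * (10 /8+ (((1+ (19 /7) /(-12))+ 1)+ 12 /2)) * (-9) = 1105164 /30331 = 36.44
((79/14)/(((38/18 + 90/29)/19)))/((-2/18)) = -3525849/19054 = -185.05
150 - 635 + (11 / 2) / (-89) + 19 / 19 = -86163 / 178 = -484.06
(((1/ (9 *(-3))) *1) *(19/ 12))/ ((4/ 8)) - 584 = -94627/ 162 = -584.12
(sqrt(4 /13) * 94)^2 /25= 108.75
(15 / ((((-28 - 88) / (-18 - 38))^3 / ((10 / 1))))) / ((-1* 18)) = -68600 / 73167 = -0.94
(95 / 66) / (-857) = -95 / 56562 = -0.00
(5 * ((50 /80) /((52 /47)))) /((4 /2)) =1175 /832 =1.41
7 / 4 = 1.75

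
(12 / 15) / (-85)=-4 / 425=-0.01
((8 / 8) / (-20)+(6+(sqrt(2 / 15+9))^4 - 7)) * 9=74131 / 100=741.31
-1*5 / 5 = -1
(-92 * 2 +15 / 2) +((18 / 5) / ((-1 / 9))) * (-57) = 16703 / 10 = 1670.30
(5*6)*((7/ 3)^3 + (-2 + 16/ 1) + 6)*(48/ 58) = 70640/ 87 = 811.95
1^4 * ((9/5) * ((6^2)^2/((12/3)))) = 583.20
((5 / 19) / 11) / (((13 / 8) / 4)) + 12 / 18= 5914 / 8151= 0.73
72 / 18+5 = 9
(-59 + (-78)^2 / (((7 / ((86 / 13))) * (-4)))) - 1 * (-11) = -10398 / 7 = -1485.43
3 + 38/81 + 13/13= 362/81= 4.47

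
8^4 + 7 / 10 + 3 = 40997 / 10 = 4099.70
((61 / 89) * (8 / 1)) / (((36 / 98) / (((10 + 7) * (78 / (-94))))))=-2642276 / 12549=-210.56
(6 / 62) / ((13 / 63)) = 0.47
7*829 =5803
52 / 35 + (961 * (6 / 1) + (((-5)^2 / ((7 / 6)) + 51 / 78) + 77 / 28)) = 10542019 / 1820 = 5792.32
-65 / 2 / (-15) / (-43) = -13 / 258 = -0.05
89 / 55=1.62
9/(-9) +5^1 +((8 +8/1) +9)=29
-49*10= -490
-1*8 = -8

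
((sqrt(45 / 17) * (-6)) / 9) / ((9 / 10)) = -20 * sqrt(85) / 153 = -1.21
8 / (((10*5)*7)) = 4 / 175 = 0.02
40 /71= 0.56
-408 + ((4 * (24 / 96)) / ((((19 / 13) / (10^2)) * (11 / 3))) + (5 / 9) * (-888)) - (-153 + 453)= -1182.67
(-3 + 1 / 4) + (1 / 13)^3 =-24163 / 8788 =-2.75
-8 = -8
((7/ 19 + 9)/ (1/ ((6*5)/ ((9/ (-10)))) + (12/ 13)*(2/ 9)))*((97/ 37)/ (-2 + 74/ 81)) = -681791175/ 5281639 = -129.09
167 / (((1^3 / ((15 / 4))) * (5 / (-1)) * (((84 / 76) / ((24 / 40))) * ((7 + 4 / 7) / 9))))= -85671 / 1060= -80.82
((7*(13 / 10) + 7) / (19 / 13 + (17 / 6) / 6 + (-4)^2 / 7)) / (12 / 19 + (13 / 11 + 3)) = 1198197 / 1511515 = 0.79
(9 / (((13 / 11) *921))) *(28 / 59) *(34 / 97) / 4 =0.00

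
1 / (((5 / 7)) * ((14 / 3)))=3 / 10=0.30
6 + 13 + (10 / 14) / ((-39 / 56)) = 701 / 39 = 17.97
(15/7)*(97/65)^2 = 28227/5915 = 4.77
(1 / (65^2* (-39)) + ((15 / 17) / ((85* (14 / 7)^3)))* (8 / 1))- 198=-9428261014 / 47619975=-197.99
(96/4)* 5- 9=111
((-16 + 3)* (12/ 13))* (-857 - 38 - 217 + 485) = 7524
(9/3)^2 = 9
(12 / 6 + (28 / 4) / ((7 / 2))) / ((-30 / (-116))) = 232 / 15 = 15.47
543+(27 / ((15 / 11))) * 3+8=3052 / 5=610.40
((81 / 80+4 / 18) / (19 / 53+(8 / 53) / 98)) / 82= 2308733 / 55202400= 0.04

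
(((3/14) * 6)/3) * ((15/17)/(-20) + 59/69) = 0.35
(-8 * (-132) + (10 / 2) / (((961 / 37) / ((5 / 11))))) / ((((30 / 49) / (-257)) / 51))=-2389979089981 / 105710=-22608826.88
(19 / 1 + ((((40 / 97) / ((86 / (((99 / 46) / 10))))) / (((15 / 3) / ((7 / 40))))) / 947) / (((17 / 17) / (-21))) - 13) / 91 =109018246647 / 1653443628200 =0.07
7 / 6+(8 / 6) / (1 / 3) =31 / 6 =5.17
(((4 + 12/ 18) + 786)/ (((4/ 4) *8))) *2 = 593/ 3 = 197.67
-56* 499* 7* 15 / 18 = -489020 / 3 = -163006.67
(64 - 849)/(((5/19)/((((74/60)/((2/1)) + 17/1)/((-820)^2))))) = -3153031/40344000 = -0.08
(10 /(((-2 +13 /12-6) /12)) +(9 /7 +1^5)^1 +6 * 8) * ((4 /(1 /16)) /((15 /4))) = 4898816 /8715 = 562.11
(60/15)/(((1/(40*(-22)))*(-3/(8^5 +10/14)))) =807421120/21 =38448624.76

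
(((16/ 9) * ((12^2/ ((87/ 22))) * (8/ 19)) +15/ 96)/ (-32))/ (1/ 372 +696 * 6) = -44951767/ 219126687488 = -0.00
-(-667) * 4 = 2668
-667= -667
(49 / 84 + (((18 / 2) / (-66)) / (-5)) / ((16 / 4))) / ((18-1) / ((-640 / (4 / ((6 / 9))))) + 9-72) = -6232 / 666963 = -0.01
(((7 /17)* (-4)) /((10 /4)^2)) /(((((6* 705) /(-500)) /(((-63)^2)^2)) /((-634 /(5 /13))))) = -3231471402432 /3995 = -808878949.29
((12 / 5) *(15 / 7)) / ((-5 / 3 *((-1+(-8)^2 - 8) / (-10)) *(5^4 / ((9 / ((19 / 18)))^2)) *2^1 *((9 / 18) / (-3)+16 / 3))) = 17006112 / 2692834375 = 0.01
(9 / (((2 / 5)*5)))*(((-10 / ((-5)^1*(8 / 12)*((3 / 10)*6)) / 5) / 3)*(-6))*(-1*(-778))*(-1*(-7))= -16338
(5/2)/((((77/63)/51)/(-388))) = -445230/11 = -40475.45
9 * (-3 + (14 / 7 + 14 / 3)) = 33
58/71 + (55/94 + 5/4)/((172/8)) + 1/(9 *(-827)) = 1926936451/2136007026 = 0.90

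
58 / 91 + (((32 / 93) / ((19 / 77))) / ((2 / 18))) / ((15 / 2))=619258 / 267995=2.31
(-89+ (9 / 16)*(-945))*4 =-2482.25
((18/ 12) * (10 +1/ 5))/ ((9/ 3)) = 51/ 10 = 5.10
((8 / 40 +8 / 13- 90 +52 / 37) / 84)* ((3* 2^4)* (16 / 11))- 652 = -724.96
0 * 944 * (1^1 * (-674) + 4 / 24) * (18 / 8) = 0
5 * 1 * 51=255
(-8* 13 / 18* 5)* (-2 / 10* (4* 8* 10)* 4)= 66560 / 9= 7395.56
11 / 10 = 1.10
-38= -38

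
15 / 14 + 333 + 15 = 349.07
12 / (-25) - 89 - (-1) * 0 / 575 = -2237 / 25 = -89.48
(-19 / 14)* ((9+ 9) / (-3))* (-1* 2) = -114 / 7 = -16.29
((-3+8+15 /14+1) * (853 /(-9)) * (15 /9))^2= 2201017225 /1764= 1247742.19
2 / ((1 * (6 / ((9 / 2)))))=3 / 2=1.50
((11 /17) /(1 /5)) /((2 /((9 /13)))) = 495 /442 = 1.12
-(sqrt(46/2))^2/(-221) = 23/221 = 0.10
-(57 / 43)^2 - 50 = -95699 / 1849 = -51.76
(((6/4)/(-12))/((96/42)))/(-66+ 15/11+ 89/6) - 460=-96769049/210368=-460.00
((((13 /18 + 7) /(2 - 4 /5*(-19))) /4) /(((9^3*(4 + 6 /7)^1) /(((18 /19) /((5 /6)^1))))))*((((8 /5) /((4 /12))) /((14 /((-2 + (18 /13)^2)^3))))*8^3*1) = -97642496 /27151017831405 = -0.00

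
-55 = -55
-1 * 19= -19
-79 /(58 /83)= -6557 /58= -113.05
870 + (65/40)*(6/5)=17439/20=871.95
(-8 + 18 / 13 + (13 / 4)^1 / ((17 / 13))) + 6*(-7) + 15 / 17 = -45.25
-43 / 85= -0.51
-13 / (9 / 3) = -13 / 3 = -4.33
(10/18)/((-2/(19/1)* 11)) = -95/198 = -0.48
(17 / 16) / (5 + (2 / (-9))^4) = 111537 / 525136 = 0.21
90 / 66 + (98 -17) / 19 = 5.63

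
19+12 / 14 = 139 / 7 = 19.86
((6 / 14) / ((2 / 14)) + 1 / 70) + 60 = 4411 / 70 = 63.01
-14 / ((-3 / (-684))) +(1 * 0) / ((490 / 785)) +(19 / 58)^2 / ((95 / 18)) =-3191.98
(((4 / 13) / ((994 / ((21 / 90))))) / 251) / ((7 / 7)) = 0.00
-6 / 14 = -3 / 7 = -0.43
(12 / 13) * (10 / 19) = 120 / 247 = 0.49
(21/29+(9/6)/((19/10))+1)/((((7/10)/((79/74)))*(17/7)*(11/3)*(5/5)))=1641225/3812369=0.43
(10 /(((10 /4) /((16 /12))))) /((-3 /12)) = -64 /3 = -21.33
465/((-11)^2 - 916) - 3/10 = -469/530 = -0.88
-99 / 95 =-1.04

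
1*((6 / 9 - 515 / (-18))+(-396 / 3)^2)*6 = 314159 / 3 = 104719.67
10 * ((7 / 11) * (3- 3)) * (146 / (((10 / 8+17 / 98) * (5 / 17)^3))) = 0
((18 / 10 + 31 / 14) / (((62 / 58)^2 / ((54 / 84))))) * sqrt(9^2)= 19142001 / 941780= 20.33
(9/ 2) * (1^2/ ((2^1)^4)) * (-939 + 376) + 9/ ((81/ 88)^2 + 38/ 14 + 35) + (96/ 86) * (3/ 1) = -154.76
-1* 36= -36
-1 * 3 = -3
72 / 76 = 0.95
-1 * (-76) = 76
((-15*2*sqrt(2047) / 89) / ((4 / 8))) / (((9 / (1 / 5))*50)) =-2*sqrt(2047) / 6675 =-0.01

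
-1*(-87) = 87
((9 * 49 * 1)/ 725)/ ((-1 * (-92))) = 441/ 66700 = 0.01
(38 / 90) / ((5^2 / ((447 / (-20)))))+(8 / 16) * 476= 1782169 / 7500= 237.62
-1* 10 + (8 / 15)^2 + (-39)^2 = 340039 / 225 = 1511.28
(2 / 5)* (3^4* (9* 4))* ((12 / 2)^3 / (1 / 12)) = 15116544 / 5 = 3023308.80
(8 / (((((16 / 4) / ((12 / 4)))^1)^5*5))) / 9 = 27 / 640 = 0.04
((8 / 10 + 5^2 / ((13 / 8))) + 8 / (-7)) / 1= 6844 / 455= 15.04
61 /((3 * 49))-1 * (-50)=7411 /147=50.41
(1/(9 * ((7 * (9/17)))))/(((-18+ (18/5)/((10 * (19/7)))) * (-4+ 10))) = -8075/28872774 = -0.00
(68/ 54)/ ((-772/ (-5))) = 85/ 10422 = 0.01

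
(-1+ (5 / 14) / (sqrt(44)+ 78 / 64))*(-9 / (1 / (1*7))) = 554157 / 8707-9216*sqrt(11) / 8707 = 60.13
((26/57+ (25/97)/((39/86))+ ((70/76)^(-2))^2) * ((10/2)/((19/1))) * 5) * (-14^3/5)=-2082986742176/1194955125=-1743.15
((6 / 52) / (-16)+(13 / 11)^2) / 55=69941 / 2768480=0.03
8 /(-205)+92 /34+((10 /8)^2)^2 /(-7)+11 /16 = 18770243 /6245120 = 3.01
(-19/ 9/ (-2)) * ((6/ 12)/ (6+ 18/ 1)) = 19/ 864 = 0.02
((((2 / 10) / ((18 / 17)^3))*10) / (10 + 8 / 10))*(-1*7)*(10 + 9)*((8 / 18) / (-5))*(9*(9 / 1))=653429 / 4374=149.39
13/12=1.08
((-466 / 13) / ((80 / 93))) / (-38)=1.10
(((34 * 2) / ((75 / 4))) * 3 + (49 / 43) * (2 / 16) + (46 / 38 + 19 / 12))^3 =310667145650619880751 / 117793118808000000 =2637.40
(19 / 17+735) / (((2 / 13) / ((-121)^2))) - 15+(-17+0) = 1190913037 / 17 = 70053708.06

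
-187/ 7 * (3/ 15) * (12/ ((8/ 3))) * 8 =-6732/ 35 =-192.34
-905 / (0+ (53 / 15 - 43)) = 13575 / 592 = 22.93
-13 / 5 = -2.60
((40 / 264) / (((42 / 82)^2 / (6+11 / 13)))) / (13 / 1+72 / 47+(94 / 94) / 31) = 217980313 / 802918116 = 0.27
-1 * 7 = -7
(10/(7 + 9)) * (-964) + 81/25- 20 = -30963/50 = -619.26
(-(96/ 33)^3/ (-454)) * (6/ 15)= 32768/ 1510685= 0.02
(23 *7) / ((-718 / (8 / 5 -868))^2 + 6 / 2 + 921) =755340516 / 4338219769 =0.17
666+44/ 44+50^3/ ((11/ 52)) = 591576.09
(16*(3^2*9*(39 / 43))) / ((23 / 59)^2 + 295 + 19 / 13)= 762422544 / 192391331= 3.96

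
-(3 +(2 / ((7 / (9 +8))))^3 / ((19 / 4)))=-176767 / 6517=-27.12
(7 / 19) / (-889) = -1 / 2413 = -0.00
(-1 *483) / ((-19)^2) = -483 / 361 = -1.34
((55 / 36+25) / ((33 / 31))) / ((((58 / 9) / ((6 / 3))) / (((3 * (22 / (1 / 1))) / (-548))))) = -29605 / 31784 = -0.93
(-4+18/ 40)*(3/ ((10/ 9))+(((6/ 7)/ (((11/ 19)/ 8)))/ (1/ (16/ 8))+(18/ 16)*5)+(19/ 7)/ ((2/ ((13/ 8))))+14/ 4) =-16496637/ 123200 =-133.90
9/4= 2.25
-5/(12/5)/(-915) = 5/2196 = 0.00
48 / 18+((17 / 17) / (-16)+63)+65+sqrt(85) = sqrt(85)+6269 / 48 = 139.82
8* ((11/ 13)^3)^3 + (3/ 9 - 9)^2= 7338413809900/ 95440494357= 76.89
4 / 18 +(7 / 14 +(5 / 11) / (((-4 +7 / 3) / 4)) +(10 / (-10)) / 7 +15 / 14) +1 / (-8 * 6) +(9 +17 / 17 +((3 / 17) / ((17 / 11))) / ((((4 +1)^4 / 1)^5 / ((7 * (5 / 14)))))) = 644143543243408386077 / 61119689941406250000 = 10.54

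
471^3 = 104487111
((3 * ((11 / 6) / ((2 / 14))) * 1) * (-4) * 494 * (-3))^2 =52088019984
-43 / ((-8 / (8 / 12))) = 43 / 12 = 3.58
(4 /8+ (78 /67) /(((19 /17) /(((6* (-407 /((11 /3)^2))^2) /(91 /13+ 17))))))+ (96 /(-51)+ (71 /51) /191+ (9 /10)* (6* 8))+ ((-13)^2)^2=216373844307388 /7502177265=28841.47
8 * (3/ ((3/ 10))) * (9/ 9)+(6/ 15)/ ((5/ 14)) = 2028/ 25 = 81.12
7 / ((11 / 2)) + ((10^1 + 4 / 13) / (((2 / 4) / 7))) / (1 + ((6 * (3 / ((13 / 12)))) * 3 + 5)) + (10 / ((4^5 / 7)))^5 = 49258139989805425 / 12771927068246016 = 3.86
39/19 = 2.05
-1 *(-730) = 730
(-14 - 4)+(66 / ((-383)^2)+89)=10414985 / 146689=71.00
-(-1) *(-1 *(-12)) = 12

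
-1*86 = -86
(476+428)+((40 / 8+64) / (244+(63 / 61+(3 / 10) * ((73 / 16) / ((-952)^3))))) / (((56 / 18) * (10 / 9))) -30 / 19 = 35382367063620125722 / 39204729641689219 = 902.50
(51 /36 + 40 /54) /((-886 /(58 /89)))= -6757 /4258116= -0.00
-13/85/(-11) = 13/935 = 0.01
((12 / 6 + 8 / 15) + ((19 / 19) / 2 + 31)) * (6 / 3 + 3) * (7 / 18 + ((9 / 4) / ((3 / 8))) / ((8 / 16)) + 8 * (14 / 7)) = 521731 / 108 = 4830.84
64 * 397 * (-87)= -2210496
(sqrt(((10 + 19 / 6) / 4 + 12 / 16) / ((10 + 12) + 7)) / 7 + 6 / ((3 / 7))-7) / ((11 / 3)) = sqrt(16878) / 8932 + 21 / 11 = 1.92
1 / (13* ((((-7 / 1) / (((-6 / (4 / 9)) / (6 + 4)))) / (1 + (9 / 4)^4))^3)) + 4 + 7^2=63.42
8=8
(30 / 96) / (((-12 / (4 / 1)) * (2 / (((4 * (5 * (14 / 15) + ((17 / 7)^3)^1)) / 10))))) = -19541 / 49392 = -0.40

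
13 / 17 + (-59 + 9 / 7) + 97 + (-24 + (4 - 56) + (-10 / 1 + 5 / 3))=-15809 / 357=-44.28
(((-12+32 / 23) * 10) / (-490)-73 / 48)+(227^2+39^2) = 2869722241 / 54096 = 53048.70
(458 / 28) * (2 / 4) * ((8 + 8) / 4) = 229 / 7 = 32.71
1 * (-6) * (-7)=42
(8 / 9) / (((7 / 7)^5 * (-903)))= -8 / 8127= -0.00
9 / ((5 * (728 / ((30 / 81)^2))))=5 / 14742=0.00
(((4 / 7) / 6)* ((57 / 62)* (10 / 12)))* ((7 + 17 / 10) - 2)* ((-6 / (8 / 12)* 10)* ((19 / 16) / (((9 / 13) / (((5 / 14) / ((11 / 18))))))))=-44.10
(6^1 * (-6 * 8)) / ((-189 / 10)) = 320 / 21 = 15.24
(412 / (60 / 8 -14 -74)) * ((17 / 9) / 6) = -7004 / 4347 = -1.61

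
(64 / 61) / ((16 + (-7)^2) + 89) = 32 / 4697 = 0.01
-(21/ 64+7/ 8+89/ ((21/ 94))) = -537041/ 1344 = -399.58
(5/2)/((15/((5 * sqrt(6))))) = 5 * sqrt(6)/6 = 2.04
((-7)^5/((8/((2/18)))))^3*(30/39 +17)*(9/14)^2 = -7460453801339/79872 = -93405120.71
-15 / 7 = -2.14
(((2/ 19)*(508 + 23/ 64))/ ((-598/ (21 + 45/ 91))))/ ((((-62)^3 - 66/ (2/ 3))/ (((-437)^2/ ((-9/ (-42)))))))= 2317500585/ 322353304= 7.19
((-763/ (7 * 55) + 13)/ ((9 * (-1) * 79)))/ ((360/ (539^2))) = -12.51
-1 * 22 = -22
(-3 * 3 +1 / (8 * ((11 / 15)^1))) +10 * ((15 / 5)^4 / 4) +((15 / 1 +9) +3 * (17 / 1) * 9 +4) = 59899 / 88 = 680.67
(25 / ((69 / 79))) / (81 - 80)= 1975 / 69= 28.62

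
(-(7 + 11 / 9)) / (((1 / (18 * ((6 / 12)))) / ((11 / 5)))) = -814 / 5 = -162.80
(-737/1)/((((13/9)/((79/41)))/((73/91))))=-38252511/48503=-788.66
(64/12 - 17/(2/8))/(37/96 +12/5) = -30080/1337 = -22.50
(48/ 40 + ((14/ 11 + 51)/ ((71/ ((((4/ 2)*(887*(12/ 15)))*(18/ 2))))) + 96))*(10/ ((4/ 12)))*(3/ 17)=50299.36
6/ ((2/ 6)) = 18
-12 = -12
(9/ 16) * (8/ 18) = 1/ 4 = 0.25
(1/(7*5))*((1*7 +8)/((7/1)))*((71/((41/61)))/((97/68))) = 883524/194873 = 4.53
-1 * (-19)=19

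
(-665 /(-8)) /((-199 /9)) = -5985 /1592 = -3.76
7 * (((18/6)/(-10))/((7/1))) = -3/10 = -0.30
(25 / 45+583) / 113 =5252 / 1017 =5.16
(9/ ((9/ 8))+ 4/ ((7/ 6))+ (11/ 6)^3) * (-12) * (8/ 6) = -53194/ 189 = -281.45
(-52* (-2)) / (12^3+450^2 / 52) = 1352 / 73089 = 0.02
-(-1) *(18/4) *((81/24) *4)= 243/4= 60.75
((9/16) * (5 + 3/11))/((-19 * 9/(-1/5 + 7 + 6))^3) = -950272/763921125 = -0.00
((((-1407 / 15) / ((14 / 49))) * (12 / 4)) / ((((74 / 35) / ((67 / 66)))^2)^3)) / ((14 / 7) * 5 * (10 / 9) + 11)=-109183738509617611634375 / 200065977128197771075584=-0.55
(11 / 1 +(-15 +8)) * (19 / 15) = 76 / 15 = 5.07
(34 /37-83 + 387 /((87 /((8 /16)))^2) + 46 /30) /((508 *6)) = -150360391 /5690676960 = -0.03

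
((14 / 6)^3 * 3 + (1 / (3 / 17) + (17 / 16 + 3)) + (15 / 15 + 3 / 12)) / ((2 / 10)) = 35345 / 144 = 245.45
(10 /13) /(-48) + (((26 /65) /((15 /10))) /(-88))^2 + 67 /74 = 93173987 /104761800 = 0.89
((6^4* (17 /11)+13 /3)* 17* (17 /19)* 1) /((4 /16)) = 122124.85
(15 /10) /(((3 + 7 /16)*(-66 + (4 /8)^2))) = -96 /14465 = -0.01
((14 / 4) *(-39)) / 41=-273 / 82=-3.33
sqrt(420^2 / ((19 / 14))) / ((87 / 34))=140.90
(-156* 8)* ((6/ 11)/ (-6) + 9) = -122304/ 11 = -11118.55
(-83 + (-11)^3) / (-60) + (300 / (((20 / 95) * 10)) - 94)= 1081 / 15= 72.07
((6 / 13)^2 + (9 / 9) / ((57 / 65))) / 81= 13037 / 780273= 0.02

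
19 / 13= 1.46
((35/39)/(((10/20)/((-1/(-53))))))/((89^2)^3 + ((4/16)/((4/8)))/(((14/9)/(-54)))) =0.00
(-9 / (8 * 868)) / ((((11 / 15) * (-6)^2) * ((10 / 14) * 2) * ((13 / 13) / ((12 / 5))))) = -9 / 109120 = -0.00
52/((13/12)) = 48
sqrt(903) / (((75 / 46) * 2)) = 9.22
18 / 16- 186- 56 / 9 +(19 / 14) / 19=-96277 / 504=-191.03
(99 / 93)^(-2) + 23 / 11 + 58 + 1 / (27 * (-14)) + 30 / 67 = 188213633 / 3064446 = 61.42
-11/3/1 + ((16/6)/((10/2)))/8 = -18/5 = -3.60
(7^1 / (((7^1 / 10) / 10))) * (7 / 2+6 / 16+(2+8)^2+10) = 22775 / 2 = 11387.50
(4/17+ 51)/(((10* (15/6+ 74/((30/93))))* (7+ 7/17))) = 871/292194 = 0.00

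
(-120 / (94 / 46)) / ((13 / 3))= -8280 / 611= -13.55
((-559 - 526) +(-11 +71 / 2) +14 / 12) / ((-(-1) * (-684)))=1589 / 1026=1.55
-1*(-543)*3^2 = 4887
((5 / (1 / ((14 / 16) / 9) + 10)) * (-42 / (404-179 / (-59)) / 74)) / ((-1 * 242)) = 2891 / 2035620268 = 0.00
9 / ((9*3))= 1 / 3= 0.33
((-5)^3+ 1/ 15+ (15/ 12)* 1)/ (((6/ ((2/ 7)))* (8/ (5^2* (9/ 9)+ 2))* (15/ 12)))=-22263/ 1400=-15.90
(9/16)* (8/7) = 9/14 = 0.64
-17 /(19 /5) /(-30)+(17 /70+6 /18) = 1447 /1995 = 0.73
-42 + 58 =16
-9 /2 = -4.50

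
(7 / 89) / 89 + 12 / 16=23791 / 31684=0.75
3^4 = 81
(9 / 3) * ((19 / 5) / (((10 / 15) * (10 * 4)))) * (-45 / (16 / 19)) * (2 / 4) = -29241 / 2560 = -11.42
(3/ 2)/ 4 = 0.38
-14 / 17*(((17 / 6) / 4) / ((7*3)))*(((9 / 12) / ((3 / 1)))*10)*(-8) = 5 / 9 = 0.56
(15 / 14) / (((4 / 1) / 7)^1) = 15 / 8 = 1.88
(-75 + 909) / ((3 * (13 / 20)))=5560 / 13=427.69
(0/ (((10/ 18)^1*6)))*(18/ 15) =0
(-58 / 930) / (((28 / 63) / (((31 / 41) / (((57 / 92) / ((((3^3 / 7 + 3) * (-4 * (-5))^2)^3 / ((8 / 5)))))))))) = -590118912000000 / 267197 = -2208553658.91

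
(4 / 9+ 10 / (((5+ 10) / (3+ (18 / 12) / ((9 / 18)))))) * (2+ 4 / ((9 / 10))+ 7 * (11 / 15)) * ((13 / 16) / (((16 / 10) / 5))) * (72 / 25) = 6773 / 18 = 376.28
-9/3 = -3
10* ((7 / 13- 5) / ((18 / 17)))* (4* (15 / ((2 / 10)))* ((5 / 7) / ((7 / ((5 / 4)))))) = -3081250 / 1911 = -1612.38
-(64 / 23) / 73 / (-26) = 32 / 21827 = 0.00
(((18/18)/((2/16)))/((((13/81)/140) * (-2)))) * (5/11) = -226800/143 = -1586.01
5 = 5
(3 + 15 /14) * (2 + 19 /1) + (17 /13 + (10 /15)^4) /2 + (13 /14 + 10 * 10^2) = 16027225 /14742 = 1087.18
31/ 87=0.36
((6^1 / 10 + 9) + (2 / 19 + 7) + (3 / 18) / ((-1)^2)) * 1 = 9617 / 570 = 16.87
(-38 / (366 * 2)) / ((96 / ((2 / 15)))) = -19 / 263520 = -0.00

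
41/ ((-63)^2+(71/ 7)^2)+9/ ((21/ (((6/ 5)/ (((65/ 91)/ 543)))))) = 1950178253/ 4988050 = 390.97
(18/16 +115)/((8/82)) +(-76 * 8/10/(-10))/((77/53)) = 73579117/61600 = 1194.47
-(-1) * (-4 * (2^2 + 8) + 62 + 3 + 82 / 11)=269 / 11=24.45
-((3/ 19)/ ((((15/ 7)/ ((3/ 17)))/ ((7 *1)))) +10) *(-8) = 130376/ 1615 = 80.73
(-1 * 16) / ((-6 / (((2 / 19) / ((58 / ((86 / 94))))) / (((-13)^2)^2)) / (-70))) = -24080 / 2218932651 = -0.00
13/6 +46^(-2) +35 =235937/6348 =37.17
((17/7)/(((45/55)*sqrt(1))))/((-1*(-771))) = 0.00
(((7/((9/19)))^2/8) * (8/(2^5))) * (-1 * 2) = -17689/1296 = -13.65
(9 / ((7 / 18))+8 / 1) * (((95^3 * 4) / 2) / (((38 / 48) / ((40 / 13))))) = 207555164.84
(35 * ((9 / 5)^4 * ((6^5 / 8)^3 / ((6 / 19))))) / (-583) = -133557789695904 / 72875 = -1832696942.65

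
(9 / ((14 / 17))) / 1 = 10.93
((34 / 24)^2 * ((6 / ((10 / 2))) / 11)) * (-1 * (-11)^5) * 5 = 4231249 / 24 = 176302.04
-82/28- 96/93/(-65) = -82167/28210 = -2.91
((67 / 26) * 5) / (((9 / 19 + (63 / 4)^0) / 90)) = 286425 / 364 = 786.88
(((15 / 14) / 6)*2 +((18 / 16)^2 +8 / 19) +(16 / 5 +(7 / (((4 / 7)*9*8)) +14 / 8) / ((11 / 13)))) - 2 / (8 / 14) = 16908853 / 4213440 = 4.01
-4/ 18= -2/ 9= -0.22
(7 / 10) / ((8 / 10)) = 7 / 8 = 0.88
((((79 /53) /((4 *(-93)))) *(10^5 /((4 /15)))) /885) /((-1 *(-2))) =-246875 /290811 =-0.85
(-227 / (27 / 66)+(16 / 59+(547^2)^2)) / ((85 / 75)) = 78993551582.10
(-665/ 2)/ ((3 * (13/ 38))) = -12635/ 39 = -323.97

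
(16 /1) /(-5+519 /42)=224 /103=2.17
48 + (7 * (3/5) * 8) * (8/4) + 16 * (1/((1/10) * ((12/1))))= 1928/15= 128.53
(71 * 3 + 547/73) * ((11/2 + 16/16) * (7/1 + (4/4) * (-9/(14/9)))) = 889304/511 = 1740.32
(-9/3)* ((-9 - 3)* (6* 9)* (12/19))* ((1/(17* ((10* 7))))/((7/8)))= 93312/79135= 1.18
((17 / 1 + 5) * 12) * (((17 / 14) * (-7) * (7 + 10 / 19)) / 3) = -106964 / 19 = -5629.68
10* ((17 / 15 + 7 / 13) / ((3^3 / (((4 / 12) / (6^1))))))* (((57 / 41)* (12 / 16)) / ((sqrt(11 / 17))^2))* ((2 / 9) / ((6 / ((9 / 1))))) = 52649 / 2849418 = 0.02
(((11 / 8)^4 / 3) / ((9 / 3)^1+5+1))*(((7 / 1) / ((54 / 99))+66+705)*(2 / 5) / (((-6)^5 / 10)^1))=-68856623 / 1289945088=-0.05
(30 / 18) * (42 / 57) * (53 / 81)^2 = 196630 / 373977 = 0.53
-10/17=-0.59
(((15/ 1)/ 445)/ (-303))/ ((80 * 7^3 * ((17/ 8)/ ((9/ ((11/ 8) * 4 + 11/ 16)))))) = -8/ 2882817245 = -0.00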